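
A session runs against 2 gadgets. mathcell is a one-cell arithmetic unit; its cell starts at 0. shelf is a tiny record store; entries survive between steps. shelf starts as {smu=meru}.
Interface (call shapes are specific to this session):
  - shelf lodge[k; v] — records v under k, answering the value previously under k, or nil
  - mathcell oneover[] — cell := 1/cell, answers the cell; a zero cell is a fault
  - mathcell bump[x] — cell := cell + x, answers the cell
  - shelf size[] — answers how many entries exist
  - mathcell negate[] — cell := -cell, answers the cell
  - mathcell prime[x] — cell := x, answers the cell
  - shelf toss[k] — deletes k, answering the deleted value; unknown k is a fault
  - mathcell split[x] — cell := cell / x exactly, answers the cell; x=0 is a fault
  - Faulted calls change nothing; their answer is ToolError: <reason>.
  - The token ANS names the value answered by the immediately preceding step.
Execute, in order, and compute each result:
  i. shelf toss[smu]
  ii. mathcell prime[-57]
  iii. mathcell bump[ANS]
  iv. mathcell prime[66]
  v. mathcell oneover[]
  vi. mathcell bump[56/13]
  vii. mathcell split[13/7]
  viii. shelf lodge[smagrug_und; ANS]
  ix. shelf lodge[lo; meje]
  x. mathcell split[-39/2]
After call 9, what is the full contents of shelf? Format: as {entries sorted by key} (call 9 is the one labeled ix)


Answer: {lo=meje, smagrug_und=25963/11154}

Derivation:
>>> shelf toss k→smu
  meru
>>> mathcell prime x→-57
  -57
>>> mathcell bump x→ANS
  -114
>>> mathcell prime x→66
  66
>>> mathcell oneover
  1/66
>>> mathcell bump x→56/13
  3709/858
>>> mathcell split x→13/7
  25963/11154
>>> shelf lodge k→smagrug_und v→ANS
  nil
>>> shelf lodge k→lo v→meje
  nil
>>> mathcell split x→-39/2
  -25963/217503


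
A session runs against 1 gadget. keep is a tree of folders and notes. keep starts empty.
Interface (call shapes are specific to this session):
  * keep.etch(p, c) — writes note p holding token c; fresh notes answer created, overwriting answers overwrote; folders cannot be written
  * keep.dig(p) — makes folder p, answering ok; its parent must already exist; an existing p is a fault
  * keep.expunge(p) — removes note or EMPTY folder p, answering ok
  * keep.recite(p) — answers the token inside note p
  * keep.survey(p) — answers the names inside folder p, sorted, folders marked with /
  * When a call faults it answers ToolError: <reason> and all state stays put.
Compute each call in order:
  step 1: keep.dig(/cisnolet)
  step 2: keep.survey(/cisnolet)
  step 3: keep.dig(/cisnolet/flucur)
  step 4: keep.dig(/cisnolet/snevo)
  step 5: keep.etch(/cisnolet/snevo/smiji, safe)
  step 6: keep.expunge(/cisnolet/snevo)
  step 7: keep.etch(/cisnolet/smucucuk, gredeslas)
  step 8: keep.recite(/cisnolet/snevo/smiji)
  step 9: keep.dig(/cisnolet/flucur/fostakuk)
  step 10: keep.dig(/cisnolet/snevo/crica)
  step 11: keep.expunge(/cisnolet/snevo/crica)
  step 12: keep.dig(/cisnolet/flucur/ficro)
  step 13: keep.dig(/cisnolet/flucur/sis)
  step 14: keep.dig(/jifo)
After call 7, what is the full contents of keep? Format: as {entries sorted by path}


Now I run dig(p→/cisnolet), giving ok.
Then survey(p→/cisnolet), and observe [].
Then dig(p→/cisnolet/flucur), and observe ok.
Next I call dig(p→/cisnolet/snevo), → ok.
Now I run etch(p→/cisnolet/snevo/smiji, c→safe), — result: created.
Then expunge(p→/cisnolet/snevo), and observe ToolError: not empty.
Next I call etch(p→/cisnolet/smucucuk, c→gredeslas), and see created.
I run recite(p→/cisnolet/snevo/smiji), and get safe.
Now I run dig(p→/cisnolet/flucur/fostakuk): ok.
Invoking dig(p→/cisnolet/snevo/crica), → ok.
Using expunge(p→/cisnolet/snevo/crica), which returns ok.
I use dig(p→/cisnolet/flucur/ficro), → ok.
I use dig(p→/cisnolet/flucur/sis), yielding ok.
Calling dig(p→/jifo), and get ok.

Answer: {cisnolet/, cisnolet/flucur/, cisnolet/smucucuk=gredeslas, cisnolet/snevo/, cisnolet/snevo/smiji=safe}


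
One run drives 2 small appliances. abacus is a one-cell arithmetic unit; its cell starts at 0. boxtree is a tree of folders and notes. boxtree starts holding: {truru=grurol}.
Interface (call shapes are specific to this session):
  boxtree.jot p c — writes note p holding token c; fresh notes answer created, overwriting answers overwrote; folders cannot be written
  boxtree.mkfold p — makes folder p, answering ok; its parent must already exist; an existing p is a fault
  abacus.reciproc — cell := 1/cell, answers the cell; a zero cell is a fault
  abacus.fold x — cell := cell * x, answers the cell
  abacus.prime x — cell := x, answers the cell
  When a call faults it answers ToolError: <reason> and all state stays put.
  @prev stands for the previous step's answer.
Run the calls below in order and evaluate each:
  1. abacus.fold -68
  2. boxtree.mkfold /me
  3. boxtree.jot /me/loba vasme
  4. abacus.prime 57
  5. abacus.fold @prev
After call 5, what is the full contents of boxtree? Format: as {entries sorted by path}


Using fold(x=-68), and observe 0.
Using mkfold(p=/me), → ok.
I invoke jot(p=/me/loba, c=vasme), which returns created.
Next I call prime(x=57), giving 57.
Then fold(x=@prev), which returns 3249.

Answer: {me/, me/loba=vasme, truru=grurol}


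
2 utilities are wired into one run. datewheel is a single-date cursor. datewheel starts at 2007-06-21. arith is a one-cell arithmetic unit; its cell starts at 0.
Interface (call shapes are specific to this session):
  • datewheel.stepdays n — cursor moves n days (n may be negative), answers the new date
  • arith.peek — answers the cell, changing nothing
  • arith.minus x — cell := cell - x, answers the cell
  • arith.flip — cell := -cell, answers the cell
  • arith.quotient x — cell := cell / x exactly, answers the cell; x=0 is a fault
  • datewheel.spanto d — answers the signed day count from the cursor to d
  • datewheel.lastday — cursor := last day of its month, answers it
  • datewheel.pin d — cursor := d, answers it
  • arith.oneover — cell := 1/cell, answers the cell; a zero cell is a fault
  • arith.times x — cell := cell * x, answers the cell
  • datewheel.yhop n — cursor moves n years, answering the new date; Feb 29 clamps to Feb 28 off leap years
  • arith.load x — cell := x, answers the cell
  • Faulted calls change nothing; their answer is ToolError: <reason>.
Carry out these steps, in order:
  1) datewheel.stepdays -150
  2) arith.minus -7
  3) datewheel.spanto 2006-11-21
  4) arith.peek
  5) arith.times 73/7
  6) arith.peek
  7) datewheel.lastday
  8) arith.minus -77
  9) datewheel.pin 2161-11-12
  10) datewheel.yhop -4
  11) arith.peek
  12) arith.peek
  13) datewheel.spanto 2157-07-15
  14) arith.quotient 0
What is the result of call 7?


Answer: 2007-01-31

Derivation:
Act: datewheel.stepdays[n→-150]
Obs: 2007-01-22
Act: arith.minus[x→-7]
Obs: 7
Act: datewheel.spanto[d→2006-11-21]
Obs: -62
Act: arith.peek[]
Obs: 7
Act: arith.times[x→73/7]
Obs: 73
Act: arith.peek[]
Obs: 73
Act: datewheel.lastday[]
Obs: 2007-01-31
Act: arith.minus[x→-77]
Obs: 150
Act: datewheel.pin[d→2161-11-12]
Obs: 2161-11-12
Act: datewheel.yhop[n→-4]
Obs: 2157-11-12
Act: arith.peek[]
Obs: 150
Act: arith.peek[]
Obs: 150
Act: datewheel.spanto[d→2157-07-15]
Obs: -120
Act: arith.quotient[x→0]
Obs: ToolError: division by zero


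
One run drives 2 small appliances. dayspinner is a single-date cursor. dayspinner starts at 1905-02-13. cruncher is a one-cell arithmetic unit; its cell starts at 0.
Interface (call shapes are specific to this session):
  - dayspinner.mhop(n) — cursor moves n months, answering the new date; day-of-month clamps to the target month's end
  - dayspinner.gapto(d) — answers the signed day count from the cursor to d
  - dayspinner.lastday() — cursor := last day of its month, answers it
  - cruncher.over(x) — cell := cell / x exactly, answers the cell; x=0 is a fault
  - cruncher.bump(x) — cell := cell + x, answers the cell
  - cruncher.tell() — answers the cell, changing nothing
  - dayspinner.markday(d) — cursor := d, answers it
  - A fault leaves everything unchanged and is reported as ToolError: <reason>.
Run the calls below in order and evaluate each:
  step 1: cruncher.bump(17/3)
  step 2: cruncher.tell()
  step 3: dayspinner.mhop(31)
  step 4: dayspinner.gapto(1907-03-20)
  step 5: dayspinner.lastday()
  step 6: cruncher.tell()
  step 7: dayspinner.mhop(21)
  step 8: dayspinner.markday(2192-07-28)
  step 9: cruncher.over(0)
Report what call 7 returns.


% bump x: 17/3
= 17/3
% tell
= 17/3
% mhop n: 31
= 1907-09-13
% gapto d: 1907-03-20
= -177
% lastday
= 1907-09-30
% tell
= 17/3
% mhop n: 21
= 1909-06-30
% markday d: 2192-07-28
= 2192-07-28
% over x: 0
= ToolError: division by zero

Answer: 1909-06-30


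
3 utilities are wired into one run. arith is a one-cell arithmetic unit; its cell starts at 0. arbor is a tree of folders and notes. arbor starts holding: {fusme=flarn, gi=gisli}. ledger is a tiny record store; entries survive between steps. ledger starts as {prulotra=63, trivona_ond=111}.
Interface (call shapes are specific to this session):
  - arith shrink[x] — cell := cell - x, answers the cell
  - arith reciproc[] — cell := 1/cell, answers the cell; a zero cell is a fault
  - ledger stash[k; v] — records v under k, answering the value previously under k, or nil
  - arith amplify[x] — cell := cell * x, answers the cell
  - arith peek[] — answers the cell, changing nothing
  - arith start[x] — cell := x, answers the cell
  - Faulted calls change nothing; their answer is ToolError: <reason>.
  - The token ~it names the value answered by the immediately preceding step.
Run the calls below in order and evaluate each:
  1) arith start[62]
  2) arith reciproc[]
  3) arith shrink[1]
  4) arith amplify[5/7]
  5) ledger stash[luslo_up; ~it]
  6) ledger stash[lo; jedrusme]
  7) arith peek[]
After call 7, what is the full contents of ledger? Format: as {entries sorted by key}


I run arith start using x='62', giving 62.
Invoking arith reciproc(), which returns 1/62.
I use arith shrink using x='1', yielding -61/62.
I call arith amplify using x='5/7': -305/434.
I run ledger stash using k='luslo_up', v='~it', — result: nil.
Now I run ledger stash using k='lo', v='jedrusme', and observe nil.
Then arith peek, yielding -305/434.

Answer: {lo=jedrusme, luslo_up=-305/434, prulotra=63, trivona_ond=111}


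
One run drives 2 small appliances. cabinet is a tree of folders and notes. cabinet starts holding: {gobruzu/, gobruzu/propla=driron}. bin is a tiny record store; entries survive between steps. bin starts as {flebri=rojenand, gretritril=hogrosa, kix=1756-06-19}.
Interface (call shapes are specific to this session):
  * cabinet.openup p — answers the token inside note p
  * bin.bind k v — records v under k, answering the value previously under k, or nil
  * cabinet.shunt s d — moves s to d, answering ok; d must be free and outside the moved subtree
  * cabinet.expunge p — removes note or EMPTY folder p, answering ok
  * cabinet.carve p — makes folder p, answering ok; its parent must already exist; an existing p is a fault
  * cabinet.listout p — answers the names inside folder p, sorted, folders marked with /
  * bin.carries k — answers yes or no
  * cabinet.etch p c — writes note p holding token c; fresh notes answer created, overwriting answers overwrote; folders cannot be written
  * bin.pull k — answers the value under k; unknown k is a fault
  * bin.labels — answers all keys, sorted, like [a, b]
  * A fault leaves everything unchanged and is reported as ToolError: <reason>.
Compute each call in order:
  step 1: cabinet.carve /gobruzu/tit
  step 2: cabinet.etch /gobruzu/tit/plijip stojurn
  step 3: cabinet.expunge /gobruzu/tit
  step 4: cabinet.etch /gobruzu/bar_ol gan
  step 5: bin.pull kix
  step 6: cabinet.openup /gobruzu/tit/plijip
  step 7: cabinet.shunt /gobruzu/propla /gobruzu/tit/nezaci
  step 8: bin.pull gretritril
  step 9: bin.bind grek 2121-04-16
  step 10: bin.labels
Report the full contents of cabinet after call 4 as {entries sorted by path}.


Answer: {gobruzu/, gobruzu/bar_ol=gan, gobruzu/propla=driron, gobruzu/tit/, gobruzu/tit/plijip=stojurn}

Derivation:
-- cabinet.carve(/gobruzu/tit) ~> ok
-- cabinet.etch(/gobruzu/tit/plijip, stojurn) ~> created
-- cabinet.expunge(/gobruzu/tit) ~> ToolError: not empty
-- cabinet.etch(/gobruzu/bar_ol, gan) ~> created
-- bin.pull(kix) ~> 1756-06-19
-- cabinet.openup(/gobruzu/tit/plijip) ~> stojurn
-- cabinet.shunt(/gobruzu/propla, /gobruzu/tit/nezaci) ~> ok
-- bin.pull(gretritril) ~> hogrosa
-- bin.bind(grek, 2121-04-16) ~> nil
-- bin.labels() ~> [flebri, grek, gretritril, kix]


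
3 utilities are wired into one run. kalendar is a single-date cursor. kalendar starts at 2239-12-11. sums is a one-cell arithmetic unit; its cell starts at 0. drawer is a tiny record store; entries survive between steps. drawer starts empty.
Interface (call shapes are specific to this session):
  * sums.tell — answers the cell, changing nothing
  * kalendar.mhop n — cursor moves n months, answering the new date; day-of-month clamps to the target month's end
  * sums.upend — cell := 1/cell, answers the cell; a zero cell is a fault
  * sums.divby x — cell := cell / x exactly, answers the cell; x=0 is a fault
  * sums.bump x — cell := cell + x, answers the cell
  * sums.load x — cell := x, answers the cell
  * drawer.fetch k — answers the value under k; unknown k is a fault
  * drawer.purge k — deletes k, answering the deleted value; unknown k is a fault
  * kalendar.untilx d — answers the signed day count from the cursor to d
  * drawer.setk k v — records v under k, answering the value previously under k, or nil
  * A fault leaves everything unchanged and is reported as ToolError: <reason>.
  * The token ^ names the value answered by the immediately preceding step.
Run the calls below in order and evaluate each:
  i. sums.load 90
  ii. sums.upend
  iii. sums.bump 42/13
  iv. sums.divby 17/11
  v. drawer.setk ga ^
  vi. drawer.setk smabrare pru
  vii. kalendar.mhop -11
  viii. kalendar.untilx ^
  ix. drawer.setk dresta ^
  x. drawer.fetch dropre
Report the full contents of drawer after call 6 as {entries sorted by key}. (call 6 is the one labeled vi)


→ load(x→90)
← 90
→ upend()
← 1/90
→ bump(x→42/13)
← 3793/1170
→ divby(x→17/11)
← 41723/19890
→ setk(k→ga, v→^)
← nil
→ setk(k→smabrare, v→pru)
← nil
→ mhop(n→-11)
← 2239-01-11
→ untilx(d→^)
← 0
→ setk(k→dresta, v→^)
← nil
→ fetch(k→dropre)
← ToolError: no such key dropre

Answer: {ga=41723/19890, smabrare=pru}


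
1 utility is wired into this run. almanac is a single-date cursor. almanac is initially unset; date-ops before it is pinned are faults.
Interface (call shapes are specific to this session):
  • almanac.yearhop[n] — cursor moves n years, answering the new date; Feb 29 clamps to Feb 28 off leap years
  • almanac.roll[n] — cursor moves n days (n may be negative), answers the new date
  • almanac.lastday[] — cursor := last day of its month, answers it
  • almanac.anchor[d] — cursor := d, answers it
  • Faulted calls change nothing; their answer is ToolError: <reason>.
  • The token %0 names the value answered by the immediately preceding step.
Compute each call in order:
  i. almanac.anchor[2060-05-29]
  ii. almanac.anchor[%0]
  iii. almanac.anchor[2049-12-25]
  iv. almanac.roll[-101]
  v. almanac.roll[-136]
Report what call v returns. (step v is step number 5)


I try almanac.anchor with d: 2060-05-29, → 2060-05-29.
Next I call almanac.anchor with d: %0: 2060-05-29.
I call almanac.anchor with d: 2049-12-25, and see 2049-12-25.
Invoking almanac.roll with n: -101, → 2049-09-15.
Then almanac.roll with n: -136, yielding 2049-05-02.

Answer: 2049-05-02


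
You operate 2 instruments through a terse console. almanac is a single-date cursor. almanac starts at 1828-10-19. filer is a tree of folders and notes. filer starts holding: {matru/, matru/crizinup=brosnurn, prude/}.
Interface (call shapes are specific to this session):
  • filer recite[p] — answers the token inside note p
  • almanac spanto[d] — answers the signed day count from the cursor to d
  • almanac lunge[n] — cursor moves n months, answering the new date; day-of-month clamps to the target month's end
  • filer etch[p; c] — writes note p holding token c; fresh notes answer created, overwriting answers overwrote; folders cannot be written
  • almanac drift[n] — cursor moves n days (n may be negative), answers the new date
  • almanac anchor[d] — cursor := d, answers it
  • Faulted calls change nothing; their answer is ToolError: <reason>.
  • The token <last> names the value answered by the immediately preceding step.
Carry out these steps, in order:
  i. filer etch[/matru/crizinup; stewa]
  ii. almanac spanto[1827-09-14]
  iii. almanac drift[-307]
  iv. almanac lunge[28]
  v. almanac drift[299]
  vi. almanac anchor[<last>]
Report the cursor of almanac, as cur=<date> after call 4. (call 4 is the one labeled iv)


I invoke filer etch using p=/matru/crizinup, c=stewa, and observe overwrote.
Next I call almanac spanto using d=1827-09-14, giving -401.
I use almanac drift using n=-307, — result: 1827-12-17.
Using almanac lunge using n=28, → 1830-04-17.
Invoking almanac drift using n=299, giving 1831-02-10.
Calling almanac anchor using d=<last>, and get 1831-02-10.

Answer: cur=1830-04-17


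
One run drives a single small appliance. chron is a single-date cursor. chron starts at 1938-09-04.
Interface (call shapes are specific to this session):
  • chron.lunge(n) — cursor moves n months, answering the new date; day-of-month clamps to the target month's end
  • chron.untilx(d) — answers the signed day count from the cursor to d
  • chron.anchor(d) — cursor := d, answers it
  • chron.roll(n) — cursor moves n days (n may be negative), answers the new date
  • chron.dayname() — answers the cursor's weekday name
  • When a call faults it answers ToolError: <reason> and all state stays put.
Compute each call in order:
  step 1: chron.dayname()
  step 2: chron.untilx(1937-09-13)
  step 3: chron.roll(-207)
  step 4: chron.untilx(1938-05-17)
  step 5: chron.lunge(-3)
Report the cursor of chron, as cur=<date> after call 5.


Answer: cur=1937-11-09

Derivation:
I call dayname(): Sunday.
Then untilx on d→1937-09-13, giving -356.
Using roll on n→-207, yielding 1938-02-09.
I run untilx on d→1938-05-17, and observe 97.
Using lunge on n→-3, which returns 1937-11-09.


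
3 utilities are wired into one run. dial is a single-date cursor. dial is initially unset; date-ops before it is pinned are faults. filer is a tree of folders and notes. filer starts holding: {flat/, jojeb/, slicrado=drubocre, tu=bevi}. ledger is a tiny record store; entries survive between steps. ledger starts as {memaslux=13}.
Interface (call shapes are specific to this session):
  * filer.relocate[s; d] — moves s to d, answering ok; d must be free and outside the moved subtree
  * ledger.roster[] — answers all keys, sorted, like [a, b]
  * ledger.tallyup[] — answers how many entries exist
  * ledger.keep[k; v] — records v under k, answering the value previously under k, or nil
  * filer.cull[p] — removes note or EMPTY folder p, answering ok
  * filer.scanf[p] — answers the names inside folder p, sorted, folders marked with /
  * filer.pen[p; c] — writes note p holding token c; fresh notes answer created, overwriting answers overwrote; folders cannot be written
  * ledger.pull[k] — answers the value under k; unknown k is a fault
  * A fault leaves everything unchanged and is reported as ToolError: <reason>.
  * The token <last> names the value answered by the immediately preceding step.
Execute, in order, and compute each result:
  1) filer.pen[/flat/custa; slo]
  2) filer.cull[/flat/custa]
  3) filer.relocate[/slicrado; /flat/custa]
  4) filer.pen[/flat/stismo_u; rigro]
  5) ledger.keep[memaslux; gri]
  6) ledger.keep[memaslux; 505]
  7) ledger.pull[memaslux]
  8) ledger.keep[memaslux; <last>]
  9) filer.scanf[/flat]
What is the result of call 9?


Answer: [custa, stismo_u]

Derivation:
-> filer.pen(p=/flat/custa, c=slo)
<- created
-> filer.cull(p=/flat/custa)
<- ok
-> filer.relocate(s=/slicrado, d=/flat/custa)
<- ok
-> filer.pen(p=/flat/stismo_u, c=rigro)
<- created
-> ledger.keep(k=memaslux, v=gri)
<- 13
-> ledger.keep(k=memaslux, v=505)
<- gri
-> ledger.pull(k=memaslux)
<- 505
-> ledger.keep(k=memaslux, v=<last>)
<- 505
-> filer.scanf(p=/flat)
<- [custa, stismo_u]


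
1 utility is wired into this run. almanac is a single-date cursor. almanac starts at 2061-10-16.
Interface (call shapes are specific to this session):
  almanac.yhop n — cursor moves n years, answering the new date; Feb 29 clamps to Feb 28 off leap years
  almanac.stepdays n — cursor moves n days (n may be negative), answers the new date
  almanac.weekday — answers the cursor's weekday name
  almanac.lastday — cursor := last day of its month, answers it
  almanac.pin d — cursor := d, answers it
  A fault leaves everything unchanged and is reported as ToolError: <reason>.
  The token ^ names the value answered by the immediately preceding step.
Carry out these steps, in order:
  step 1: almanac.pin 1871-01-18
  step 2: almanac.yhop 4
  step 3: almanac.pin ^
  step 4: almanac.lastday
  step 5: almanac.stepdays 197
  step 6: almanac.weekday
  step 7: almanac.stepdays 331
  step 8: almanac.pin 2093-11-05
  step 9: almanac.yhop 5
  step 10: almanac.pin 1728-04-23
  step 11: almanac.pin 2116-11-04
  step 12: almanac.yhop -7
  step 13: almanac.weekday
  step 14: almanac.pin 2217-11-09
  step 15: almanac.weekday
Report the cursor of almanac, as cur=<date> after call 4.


I invoke almanac.pin with 1871-01-18, and observe 1871-01-18.
I run almanac.yhop with 4, — result: 1875-01-18.
Next I call almanac.pin with ^, and see 1875-01-18.
I try almanac.lastday, and see 1875-01-31.
Invoking almanac.stepdays with 197, and see 1875-08-16.
Using almanac.weekday(), and observe Monday.
Next I call almanac.stepdays with 331, — result: 1876-07-12.
Invoking almanac.pin with 2093-11-05, — result: 2093-11-05.
I call almanac.yhop with 5, which returns 2098-11-05.
Using almanac.pin with 1728-04-23, giving 1728-04-23.
Then almanac.pin with 2116-11-04, and observe 2116-11-04.
Now I run almanac.yhop with -7: 2109-11-04.
I invoke almanac.weekday, yielding Monday.
I call almanac.pin with 2217-11-09, and see 2217-11-09.
I invoke almanac.weekday(), yielding Sunday.

Answer: cur=1875-01-31


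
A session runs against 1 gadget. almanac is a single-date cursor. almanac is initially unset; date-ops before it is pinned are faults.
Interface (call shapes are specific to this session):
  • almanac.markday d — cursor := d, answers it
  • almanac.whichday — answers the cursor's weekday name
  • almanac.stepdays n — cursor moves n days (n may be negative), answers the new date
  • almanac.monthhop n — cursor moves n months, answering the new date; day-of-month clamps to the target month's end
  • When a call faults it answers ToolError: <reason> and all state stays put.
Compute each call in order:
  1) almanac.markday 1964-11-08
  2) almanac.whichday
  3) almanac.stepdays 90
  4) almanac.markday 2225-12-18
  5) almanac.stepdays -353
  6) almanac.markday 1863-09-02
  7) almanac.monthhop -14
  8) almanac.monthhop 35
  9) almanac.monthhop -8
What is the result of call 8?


Answer: 1865-06-02

Derivation:
~$ almanac.markday d='1964-11-08'
:: 1964-11-08
~$ almanac.whichday
:: Sunday
~$ almanac.stepdays n='90'
:: 1965-02-06
~$ almanac.markday d='2225-12-18'
:: 2225-12-18
~$ almanac.stepdays n='-353'
:: 2224-12-30
~$ almanac.markday d='1863-09-02'
:: 1863-09-02
~$ almanac.monthhop n='-14'
:: 1862-07-02
~$ almanac.monthhop n='35'
:: 1865-06-02
~$ almanac.monthhop n='-8'
:: 1864-10-02


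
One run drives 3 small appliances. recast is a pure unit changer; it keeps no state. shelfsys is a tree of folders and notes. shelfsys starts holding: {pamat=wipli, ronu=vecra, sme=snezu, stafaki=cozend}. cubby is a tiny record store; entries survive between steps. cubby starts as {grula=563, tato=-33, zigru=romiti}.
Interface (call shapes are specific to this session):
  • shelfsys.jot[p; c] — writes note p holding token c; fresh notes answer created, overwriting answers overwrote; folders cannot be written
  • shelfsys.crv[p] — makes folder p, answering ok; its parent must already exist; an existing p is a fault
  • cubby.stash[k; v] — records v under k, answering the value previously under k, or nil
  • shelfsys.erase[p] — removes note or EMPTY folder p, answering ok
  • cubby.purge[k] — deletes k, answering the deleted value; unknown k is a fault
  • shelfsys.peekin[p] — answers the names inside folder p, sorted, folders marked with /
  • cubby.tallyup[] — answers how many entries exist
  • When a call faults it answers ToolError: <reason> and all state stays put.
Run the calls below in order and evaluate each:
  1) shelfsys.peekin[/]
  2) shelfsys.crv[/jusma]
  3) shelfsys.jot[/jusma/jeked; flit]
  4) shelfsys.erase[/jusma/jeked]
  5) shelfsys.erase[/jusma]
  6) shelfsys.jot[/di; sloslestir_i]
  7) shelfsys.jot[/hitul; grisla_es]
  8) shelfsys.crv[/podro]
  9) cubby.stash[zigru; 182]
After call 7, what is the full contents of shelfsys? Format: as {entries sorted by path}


Answer: {di=sloslestir_i, hitul=grisla_es, pamat=wipli, ronu=vecra, sme=snezu, stafaki=cozend}

Derivation:
% shelfsys.peekin p→/
= [pamat, ronu, sme, stafaki]
% shelfsys.crv p→/jusma
= ok
% shelfsys.jot p→/jusma/jeked c→flit
= created
% shelfsys.erase p→/jusma/jeked
= ok
% shelfsys.erase p→/jusma
= ok
% shelfsys.jot p→/di c→sloslestir_i
= created
% shelfsys.jot p→/hitul c→grisla_es
= created
% shelfsys.crv p→/podro
= ok
% cubby.stash k→zigru v→182
= romiti


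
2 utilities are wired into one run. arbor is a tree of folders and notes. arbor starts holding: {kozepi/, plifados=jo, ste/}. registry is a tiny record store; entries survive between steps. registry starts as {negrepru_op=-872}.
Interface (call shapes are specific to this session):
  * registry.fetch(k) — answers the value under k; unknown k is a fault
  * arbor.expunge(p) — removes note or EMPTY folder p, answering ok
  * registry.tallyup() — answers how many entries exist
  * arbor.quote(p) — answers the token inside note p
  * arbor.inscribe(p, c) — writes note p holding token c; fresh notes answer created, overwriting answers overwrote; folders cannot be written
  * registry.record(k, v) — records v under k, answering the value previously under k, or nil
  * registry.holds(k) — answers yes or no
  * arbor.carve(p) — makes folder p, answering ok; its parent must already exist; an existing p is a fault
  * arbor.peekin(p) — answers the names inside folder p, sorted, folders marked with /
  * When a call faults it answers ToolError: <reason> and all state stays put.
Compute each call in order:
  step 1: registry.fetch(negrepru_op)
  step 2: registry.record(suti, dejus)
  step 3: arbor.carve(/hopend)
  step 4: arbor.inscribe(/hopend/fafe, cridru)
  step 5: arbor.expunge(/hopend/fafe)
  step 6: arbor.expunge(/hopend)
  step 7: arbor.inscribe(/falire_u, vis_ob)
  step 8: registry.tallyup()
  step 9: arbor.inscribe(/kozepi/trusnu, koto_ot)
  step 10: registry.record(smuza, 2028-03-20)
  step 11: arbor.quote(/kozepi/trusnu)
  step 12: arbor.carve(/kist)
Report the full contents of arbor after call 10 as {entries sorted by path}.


Step: registry.fetch[k: negrepru_op]
Result: -872
Step: registry.record[k: suti; v: dejus]
Result: nil
Step: arbor.carve[p: /hopend]
Result: ok
Step: arbor.inscribe[p: /hopend/fafe; c: cridru]
Result: created
Step: arbor.expunge[p: /hopend/fafe]
Result: ok
Step: arbor.expunge[p: /hopend]
Result: ok
Step: arbor.inscribe[p: /falire_u; c: vis_ob]
Result: created
Step: registry.tallyup[]
Result: 2
Step: arbor.inscribe[p: /kozepi/trusnu; c: koto_ot]
Result: created
Step: registry.record[k: smuza; v: 2028-03-20]
Result: nil
Step: arbor.quote[p: /kozepi/trusnu]
Result: koto_ot
Step: arbor.carve[p: /kist]
Result: ok

Answer: {falire_u=vis_ob, kozepi/, kozepi/trusnu=koto_ot, plifados=jo, ste/}


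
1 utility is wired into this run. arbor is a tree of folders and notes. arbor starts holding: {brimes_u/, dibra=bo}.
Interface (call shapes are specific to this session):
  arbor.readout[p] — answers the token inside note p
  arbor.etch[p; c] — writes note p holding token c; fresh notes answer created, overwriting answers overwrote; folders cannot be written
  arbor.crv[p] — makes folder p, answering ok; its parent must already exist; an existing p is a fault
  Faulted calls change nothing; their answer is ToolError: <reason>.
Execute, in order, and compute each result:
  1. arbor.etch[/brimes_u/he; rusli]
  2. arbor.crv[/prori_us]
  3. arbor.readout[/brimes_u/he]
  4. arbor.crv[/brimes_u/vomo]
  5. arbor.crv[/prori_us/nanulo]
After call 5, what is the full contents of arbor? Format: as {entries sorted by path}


Step: etch[/brimes_u/he; rusli]
Result: created
Step: crv[/prori_us]
Result: ok
Step: readout[/brimes_u/he]
Result: rusli
Step: crv[/brimes_u/vomo]
Result: ok
Step: crv[/prori_us/nanulo]
Result: ok

Answer: {brimes_u/, brimes_u/he=rusli, brimes_u/vomo/, dibra=bo, prori_us/, prori_us/nanulo/}


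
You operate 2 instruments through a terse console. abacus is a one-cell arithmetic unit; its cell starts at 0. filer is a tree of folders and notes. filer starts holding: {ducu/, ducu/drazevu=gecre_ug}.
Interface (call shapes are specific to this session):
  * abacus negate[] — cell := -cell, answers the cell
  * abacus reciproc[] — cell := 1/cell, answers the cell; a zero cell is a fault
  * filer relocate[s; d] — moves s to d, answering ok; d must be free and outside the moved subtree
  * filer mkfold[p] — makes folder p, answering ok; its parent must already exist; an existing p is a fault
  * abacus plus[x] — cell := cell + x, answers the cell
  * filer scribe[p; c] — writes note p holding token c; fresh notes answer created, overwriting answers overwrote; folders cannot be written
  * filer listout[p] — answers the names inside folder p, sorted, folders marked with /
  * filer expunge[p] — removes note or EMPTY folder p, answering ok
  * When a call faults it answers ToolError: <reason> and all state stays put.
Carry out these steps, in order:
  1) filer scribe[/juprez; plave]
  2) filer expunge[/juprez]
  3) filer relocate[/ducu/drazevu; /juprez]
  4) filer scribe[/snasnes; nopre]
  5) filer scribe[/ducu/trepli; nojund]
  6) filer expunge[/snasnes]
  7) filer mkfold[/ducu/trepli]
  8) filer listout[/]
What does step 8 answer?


·→ filer scribe(p=/juprez, c=plave)
·← created
·→ filer expunge(p=/juprez)
·← ok
·→ filer relocate(s=/ducu/drazevu, d=/juprez)
·← ok
·→ filer scribe(p=/snasnes, c=nopre)
·← created
·→ filer scribe(p=/ducu/trepli, c=nojund)
·← created
·→ filer expunge(p=/snasnes)
·← ok
·→ filer mkfold(p=/ducu/trepli)
·← ToolError: exists
·→ filer listout(p=/)
·← [ducu/, juprez]

Answer: [ducu/, juprez]


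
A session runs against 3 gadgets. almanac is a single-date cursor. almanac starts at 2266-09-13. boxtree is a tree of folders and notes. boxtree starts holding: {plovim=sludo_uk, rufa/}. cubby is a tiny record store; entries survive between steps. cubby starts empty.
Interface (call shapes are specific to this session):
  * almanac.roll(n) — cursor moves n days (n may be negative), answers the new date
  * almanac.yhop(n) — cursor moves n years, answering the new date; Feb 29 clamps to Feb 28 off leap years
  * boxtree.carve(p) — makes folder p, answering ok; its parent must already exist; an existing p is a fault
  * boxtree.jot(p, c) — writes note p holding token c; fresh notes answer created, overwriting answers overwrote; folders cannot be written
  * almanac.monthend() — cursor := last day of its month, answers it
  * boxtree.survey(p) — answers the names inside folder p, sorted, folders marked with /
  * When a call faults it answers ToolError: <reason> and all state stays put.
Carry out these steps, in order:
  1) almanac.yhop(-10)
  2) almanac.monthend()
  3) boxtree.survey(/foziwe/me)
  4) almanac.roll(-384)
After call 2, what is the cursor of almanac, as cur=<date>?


>> almanac.yhop(n=-10)
<< 2256-09-13
>> almanac.monthend()
<< 2256-09-30
>> boxtree.survey(p=/foziwe/me)
<< ToolError: not found
>> almanac.roll(n=-384)
<< 2255-09-12

Answer: cur=2256-09-30


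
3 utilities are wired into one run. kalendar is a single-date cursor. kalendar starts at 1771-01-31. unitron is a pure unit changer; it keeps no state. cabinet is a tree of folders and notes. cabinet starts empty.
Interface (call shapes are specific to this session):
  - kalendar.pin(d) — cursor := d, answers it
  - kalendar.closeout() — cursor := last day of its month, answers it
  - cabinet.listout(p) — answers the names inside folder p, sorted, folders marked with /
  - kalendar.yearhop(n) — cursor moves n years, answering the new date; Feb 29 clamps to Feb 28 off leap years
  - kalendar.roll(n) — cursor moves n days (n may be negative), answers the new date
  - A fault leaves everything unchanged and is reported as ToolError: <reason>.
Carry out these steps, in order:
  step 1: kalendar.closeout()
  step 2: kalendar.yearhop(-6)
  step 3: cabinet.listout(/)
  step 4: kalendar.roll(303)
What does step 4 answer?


>>> kalendar.closeout
= 1771-01-31
>>> kalendar.yearhop n='-6'
= 1765-01-31
>>> cabinet.listout p='/'
= []
>>> kalendar.roll n='303'
= 1765-11-30

Answer: 1765-11-30


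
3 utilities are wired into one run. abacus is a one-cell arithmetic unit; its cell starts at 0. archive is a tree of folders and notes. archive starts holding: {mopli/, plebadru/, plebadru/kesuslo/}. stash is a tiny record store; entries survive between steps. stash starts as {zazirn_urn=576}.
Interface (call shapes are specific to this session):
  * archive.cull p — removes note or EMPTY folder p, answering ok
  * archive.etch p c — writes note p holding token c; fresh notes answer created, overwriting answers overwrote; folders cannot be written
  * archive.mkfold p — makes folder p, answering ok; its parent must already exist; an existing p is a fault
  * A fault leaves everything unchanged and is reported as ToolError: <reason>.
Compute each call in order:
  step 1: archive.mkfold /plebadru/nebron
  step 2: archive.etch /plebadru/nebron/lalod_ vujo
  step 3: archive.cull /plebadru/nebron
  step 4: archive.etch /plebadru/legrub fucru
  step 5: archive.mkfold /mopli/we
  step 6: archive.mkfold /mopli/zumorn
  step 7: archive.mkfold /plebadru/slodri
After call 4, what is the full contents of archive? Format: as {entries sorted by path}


==> archive.mkfold(p: /plebadru/nebron)
<== ok
==> archive.etch(p: /plebadru/nebron/lalod_, c: vujo)
<== created
==> archive.cull(p: /plebadru/nebron)
<== ToolError: not empty
==> archive.etch(p: /plebadru/legrub, c: fucru)
<== created
==> archive.mkfold(p: /mopli/we)
<== ok
==> archive.mkfold(p: /mopli/zumorn)
<== ok
==> archive.mkfold(p: /plebadru/slodri)
<== ok

Answer: {mopli/, plebadru/, plebadru/kesuslo/, plebadru/legrub=fucru, plebadru/nebron/, plebadru/nebron/lalod_=vujo}


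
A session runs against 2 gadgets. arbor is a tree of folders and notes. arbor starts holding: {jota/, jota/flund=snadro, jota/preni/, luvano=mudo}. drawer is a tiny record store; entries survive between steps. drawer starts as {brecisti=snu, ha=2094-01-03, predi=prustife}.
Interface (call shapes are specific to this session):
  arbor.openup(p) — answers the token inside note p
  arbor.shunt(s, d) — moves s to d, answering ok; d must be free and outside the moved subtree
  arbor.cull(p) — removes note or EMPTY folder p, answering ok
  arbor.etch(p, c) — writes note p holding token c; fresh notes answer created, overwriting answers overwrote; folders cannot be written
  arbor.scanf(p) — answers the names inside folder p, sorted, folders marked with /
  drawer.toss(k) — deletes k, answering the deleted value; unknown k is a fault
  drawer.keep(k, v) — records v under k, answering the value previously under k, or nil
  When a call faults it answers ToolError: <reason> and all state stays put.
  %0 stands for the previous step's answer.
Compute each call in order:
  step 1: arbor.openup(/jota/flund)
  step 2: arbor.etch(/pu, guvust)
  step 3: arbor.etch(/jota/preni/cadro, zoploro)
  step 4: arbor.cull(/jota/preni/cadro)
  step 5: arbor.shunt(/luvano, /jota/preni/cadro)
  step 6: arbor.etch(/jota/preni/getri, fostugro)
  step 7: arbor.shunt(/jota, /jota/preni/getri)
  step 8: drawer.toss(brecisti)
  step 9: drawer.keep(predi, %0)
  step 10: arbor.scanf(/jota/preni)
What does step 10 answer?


~$ arbor.openup p=/jota/flund
= snadro
~$ arbor.etch p=/pu c=guvust
= created
~$ arbor.etch p=/jota/preni/cadro c=zoploro
= created
~$ arbor.cull p=/jota/preni/cadro
= ok
~$ arbor.shunt s=/luvano d=/jota/preni/cadro
= ok
~$ arbor.etch p=/jota/preni/getri c=fostugro
= created
~$ arbor.shunt s=/jota d=/jota/preni/getri
= ToolError: exists
~$ drawer.toss k=brecisti
= snu
~$ drawer.keep k=predi v=%0
= prustife
~$ arbor.scanf p=/jota/preni
= [cadro, getri]

Answer: [cadro, getri]


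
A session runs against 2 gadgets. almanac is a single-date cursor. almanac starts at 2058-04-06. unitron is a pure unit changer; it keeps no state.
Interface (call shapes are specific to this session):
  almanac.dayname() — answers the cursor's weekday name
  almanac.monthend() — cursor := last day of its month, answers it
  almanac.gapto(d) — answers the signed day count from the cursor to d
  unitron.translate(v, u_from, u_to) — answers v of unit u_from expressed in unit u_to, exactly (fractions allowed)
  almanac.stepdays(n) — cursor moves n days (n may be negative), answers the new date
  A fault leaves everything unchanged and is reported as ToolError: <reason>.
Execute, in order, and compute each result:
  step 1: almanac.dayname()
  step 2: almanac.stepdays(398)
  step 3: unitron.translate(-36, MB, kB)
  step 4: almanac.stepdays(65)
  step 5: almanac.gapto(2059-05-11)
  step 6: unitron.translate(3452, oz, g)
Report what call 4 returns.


I run almanac.dayname, yielding Saturday.
I use almanac.stepdays on n→398: 2059-05-09.
I invoke unitron.translate on v→-36, u_from→MB, u_to→kB, which returns -36000.
Calling almanac.stepdays on n→65, giving 2059-07-13.
I invoke almanac.gapto on d→2059-05-11, → -63.
I try unitron.translate on v→3452, u_from→oz, u_to→g, yielding 39145021531/400000.

Answer: 2059-07-13


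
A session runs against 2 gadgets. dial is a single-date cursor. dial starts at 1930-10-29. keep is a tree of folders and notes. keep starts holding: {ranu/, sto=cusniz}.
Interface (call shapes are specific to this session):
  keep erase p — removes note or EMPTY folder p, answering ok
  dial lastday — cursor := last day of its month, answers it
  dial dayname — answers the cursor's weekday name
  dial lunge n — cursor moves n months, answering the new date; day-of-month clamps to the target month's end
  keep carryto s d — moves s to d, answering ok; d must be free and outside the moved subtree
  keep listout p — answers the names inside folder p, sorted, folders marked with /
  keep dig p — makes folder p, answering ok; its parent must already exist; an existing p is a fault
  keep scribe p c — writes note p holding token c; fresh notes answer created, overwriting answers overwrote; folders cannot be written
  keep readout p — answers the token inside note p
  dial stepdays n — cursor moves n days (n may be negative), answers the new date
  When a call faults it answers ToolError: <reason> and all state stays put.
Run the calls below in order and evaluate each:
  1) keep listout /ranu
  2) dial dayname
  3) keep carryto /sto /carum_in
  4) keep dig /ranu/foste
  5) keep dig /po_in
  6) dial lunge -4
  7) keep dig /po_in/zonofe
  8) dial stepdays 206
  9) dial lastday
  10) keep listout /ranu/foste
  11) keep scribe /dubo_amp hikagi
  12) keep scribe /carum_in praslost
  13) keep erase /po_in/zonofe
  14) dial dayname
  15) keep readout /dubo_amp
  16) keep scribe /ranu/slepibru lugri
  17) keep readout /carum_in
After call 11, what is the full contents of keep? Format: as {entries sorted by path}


Answer: {carum_in=cusniz, dubo_amp=hikagi, po_in/, po_in/zonofe/, ranu/, ranu/foste/}

Derivation:
% 1. keep listout(p→/ranu) ~> []
% 2. dial dayname() ~> Wednesday
% 3. keep carryto(s→/sto, d→/carum_in) ~> ok
% 4. keep dig(p→/ranu/foste) ~> ok
% 5. keep dig(p→/po_in) ~> ok
% 6. dial lunge(n→-4) ~> 1930-06-29
% 7. keep dig(p→/po_in/zonofe) ~> ok
% 8. dial stepdays(n→206) ~> 1931-01-21
% 9. dial lastday() ~> 1931-01-31
% 10. keep listout(p→/ranu/foste) ~> []
% 11. keep scribe(p→/dubo_amp, c→hikagi) ~> created
% 12. keep scribe(p→/carum_in, c→praslost) ~> overwrote
% 13. keep erase(p→/po_in/zonofe) ~> ok
% 14. dial dayname() ~> Saturday
% 15. keep readout(p→/dubo_amp) ~> hikagi
% 16. keep scribe(p→/ranu/slepibru, c→lugri) ~> created
% 17. keep readout(p→/carum_in) ~> praslost
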